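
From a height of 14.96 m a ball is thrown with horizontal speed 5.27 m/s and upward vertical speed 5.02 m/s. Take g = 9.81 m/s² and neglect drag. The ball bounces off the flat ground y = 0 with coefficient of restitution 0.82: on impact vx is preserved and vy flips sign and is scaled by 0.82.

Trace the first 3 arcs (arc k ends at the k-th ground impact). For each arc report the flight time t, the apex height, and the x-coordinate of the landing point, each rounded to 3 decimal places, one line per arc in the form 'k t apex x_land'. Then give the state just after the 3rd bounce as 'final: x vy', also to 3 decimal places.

Arc 1: start y=14.960, vy=5.020 → t=2.332, apex=16.244, x_land=12.287, impact vy=-17.853
  bounce: vy ← 0.82·17.853 = 14.639
Arc 2: start y=0.000, vy=14.639 → t=2.985, apex=10.923, x_land=28.016, impact vy=-14.639
  bounce: vy ← 0.82·14.639 = 12.004
Arc 3: start y=0.000, vy=12.004 → t=2.447, apex=7.344, x_land=40.913, impact vy=-12.004
  bounce: vy ← 0.82·12.004 = 9.843

1 2.332 16.244 12.287
2 2.985 10.923 28.016
3 2.447 7.344 40.913
final: 40.913 9.843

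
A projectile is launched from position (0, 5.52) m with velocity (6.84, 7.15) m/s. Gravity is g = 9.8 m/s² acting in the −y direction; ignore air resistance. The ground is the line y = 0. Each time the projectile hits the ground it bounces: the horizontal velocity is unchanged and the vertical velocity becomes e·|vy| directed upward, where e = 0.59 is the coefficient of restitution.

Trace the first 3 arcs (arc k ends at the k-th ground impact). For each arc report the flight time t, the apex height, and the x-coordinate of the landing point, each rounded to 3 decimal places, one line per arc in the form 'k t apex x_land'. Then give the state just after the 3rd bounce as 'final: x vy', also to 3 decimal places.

1 2.018 8.128 13.800
2 1.520 2.829 24.195
3 0.897 0.985 30.329
final: 30.329 2.592

Arc 1: start y=5.520, vy=7.150 → t=2.018, apex=8.128, x_land=13.800, impact vy=-12.622
  bounce: vy ← 0.59·12.622 = 7.447
Arc 2: start y=0.000, vy=7.447 → t=1.520, apex=2.829, x_land=24.195, impact vy=-7.447
  bounce: vy ← 0.59·7.447 = 4.394
Arc 3: start y=0.000, vy=4.394 → t=0.897, apex=0.985, x_land=30.329, impact vy=-4.394
  bounce: vy ← 0.59·4.394 = 2.592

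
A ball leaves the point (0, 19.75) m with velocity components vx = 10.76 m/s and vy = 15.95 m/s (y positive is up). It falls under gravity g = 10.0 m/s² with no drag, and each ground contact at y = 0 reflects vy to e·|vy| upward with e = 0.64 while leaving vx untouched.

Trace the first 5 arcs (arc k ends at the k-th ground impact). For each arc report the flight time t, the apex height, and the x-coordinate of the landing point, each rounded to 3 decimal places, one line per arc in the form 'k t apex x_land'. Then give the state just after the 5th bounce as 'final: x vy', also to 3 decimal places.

Arc 1: start y=19.750, vy=15.950 → t=4.143, apex=32.470, x_land=44.582, impact vy=-25.483
  bounce: vy ← 0.64·25.483 = 16.309
Arc 2: start y=0.000, vy=16.309 → t=3.262, apex=13.300, x_land=79.680, impact vy=-16.309
  bounce: vy ← 0.64·16.309 = 10.438
Arc 3: start y=0.000, vy=10.438 → t=2.088, apex=5.448, x_land=102.143, impact vy=-10.438
  bounce: vy ← 0.64·10.438 = 6.680
Arc 4: start y=0.000, vy=6.680 → t=1.336, apex=2.231, x_land=116.519, impact vy=-6.680
  bounce: vy ← 0.64·6.680 = 4.275
Arc 5: start y=0.000, vy=4.275 → t=0.855, apex=0.914, x_land=125.719, impact vy=-4.275
  bounce: vy ← 0.64·4.275 = 2.736

1 4.143 32.470 44.582
2 3.262 13.300 79.680
3 2.088 5.448 102.143
4 1.336 2.231 116.519
5 0.855 0.914 125.719
final: 125.719 2.736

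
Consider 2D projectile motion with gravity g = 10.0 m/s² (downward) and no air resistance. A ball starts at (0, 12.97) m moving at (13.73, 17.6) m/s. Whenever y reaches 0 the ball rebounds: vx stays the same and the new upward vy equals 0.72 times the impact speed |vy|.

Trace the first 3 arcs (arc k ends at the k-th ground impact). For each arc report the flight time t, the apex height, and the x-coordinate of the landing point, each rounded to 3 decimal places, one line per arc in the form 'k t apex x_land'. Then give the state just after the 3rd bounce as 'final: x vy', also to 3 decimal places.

1 4.146 28.458 56.921
2 3.435 14.753 104.089
3 2.474 7.648 138.050
final: 138.050 8.905

Arc 1: start y=12.970, vy=17.600 → t=4.146, apex=28.458, x_land=56.921, impact vy=-23.857
  bounce: vy ← 0.72·23.857 = 17.177
Arc 2: start y=0.000, vy=17.177 → t=3.435, apex=14.753, x_land=104.089, impact vy=-17.177
  bounce: vy ← 0.72·17.177 = 12.368
Arc 3: start y=0.000, vy=12.368 → t=2.474, apex=7.648, x_land=138.050, impact vy=-12.368
  bounce: vy ← 0.72·12.368 = 8.905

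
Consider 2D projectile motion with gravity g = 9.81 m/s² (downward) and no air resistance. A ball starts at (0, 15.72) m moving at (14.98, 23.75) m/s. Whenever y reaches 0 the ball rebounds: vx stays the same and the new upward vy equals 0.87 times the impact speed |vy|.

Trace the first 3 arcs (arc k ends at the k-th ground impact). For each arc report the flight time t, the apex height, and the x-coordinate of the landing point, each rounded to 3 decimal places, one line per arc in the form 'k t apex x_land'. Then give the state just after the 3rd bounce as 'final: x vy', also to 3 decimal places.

1 5.432 44.469 81.371
2 5.239 33.659 159.854
3 4.558 25.476 228.133
final: 228.133 19.451

Arc 1: start y=15.720, vy=23.750 → t=5.432, apex=44.469, x_land=81.371, impact vy=-29.538
  bounce: vy ← 0.87·29.538 = 25.698
Arc 2: start y=0.000, vy=25.698 → t=5.239, apex=33.659, x_land=159.854, impact vy=-25.698
  bounce: vy ← 0.87·25.698 = 22.357
Arc 3: start y=0.000, vy=22.357 → t=4.558, apex=25.476, x_land=228.133, impact vy=-22.357
  bounce: vy ← 0.87·22.357 = 19.451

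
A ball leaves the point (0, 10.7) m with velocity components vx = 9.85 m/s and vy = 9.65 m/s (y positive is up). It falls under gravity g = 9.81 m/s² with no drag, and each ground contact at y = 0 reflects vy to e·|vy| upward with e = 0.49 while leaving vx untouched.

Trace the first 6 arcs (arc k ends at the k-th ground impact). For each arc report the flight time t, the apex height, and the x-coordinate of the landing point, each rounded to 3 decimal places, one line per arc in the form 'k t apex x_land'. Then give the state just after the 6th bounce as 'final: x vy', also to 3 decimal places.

1 2.758 15.446 27.169
2 1.739 3.709 44.299
3 0.852 0.890 52.692
4 0.418 0.214 56.805
5 0.205 0.051 58.821
6 0.100 0.012 59.808
final: 59.808 0.241

Arc 1: start y=10.700, vy=9.650 → t=2.758, apex=15.446, x_land=27.169, impact vy=-17.409
  bounce: vy ← 0.49·17.409 = 8.530
Arc 2: start y=0.000, vy=8.530 → t=1.739, apex=3.709, x_land=44.299, impact vy=-8.530
  bounce: vy ← 0.49·8.530 = 4.180
Arc 3: start y=0.000, vy=4.180 → t=0.852, apex=0.890, x_land=52.692, impact vy=-4.180
  bounce: vy ← 0.49·4.180 = 2.048
Arc 4: start y=0.000, vy=2.048 → t=0.418, apex=0.214, x_land=56.805, impact vy=-2.048
  bounce: vy ← 0.49·2.048 = 1.004
Arc 5: start y=0.000, vy=1.004 → t=0.205, apex=0.051, x_land=58.821, impact vy=-1.004
  bounce: vy ← 0.49·1.004 = 0.492
Arc 6: start y=0.000, vy=0.492 → t=0.100, apex=0.012, x_land=59.808, impact vy=-0.492
  bounce: vy ← 0.49·0.492 = 0.241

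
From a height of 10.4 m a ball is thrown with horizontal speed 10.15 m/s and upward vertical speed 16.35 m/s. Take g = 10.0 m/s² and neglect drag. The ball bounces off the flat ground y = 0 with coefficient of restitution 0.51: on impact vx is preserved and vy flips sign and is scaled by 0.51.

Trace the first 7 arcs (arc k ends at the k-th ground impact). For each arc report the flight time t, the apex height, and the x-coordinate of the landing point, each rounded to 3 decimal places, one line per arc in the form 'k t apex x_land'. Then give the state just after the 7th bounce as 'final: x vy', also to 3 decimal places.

1 3.815 23.766 38.724
2 2.224 6.182 61.296
3 1.134 1.608 72.807
4 0.578 0.418 78.678
5 0.295 0.109 81.672
6 0.150 0.028 83.199
7 0.077 0.007 83.978
final: 83.978 0.196

Arc 1: start y=10.400, vy=16.350 → t=3.815, apex=23.766, x_land=38.724, impact vy=-21.802
  bounce: vy ← 0.51·21.802 = 11.119
Arc 2: start y=0.000, vy=11.119 → t=2.224, apex=6.182, x_land=61.296, impact vy=-11.119
  bounce: vy ← 0.51·11.119 = 5.671
Arc 3: start y=0.000, vy=5.671 → t=1.134, apex=1.608, x_land=72.807, impact vy=-5.671
  bounce: vy ← 0.51·5.671 = 2.892
Arc 4: start y=0.000, vy=2.892 → t=0.578, apex=0.418, x_land=78.678, impact vy=-2.892
  bounce: vy ← 0.51·2.892 = 1.475
Arc 5: start y=0.000, vy=1.475 → t=0.295, apex=0.109, x_land=81.672, impact vy=-1.475
  bounce: vy ← 0.51·1.475 = 0.752
Arc 6: start y=0.000, vy=0.752 → t=0.150, apex=0.028, x_land=83.199, impact vy=-0.752
  bounce: vy ← 0.51·0.752 = 0.384
Arc 7: start y=0.000, vy=0.384 → t=0.077, apex=0.007, x_land=83.978, impact vy=-0.384
  bounce: vy ← 0.51·0.384 = 0.196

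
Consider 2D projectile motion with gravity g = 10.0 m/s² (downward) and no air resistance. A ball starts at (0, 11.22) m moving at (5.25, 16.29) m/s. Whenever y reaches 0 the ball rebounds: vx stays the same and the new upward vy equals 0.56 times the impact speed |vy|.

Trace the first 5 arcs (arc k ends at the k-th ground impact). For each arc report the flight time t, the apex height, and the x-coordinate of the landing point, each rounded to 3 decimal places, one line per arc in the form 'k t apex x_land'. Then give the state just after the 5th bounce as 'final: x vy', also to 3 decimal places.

Arc 1: start y=11.220, vy=16.290 → t=3.842, apex=24.488, x_land=20.171, impact vy=-22.131
  bounce: vy ← 0.56·22.131 = 12.393
Arc 2: start y=0.000, vy=12.393 → t=2.479, apex=7.680, x_land=33.184, impact vy=-12.393
  bounce: vy ← 0.56·12.393 = 6.940
Arc 3: start y=0.000, vy=6.940 → t=1.388, apex=2.408, x_land=40.471, impact vy=-6.940
  bounce: vy ← 0.56·6.940 = 3.886
Arc 4: start y=0.000, vy=3.886 → t=0.777, apex=0.755, x_land=44.552, impact vy=-3.886
  bounce: vy ← 0.56·3.886 = 2.176
Arc 5: start y=0.000, vy=2.176 → t=0.435, apex=0.237, x_land=46.837, impact vy=-2.176
  bounce: vy ← 0.56·2.176 = 1.219

1 3.842 24.488 20.171
2 2.479 7.680 33.184
3 1.388 2.408 40.471
4 0.777 0.755 44.552
5 0.435 0.237 46.837
final: 46.837 1.219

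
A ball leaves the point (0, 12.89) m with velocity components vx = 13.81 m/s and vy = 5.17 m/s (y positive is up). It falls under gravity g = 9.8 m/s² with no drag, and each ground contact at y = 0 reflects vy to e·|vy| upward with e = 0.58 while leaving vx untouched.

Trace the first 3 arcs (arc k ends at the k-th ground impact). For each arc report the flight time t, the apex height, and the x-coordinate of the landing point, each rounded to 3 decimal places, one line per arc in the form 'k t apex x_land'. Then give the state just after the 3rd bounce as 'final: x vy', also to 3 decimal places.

Arc 1: start y=12.890, vy=5.170 → t=2.233, apex=14.254, x_land=30.839, impact vy=-16.714
  bounce: vy ← 0.58·16.714 = 9.694
Arc 2: start y=0.000, vy=9.694 → t=1.978, apex=4.795, x_land=58.162, impact vy=-9.694
  bounce: vy ← 0.58·9.694 = 5.623
Arc 3: start y=0.000, vy=5.623 → t=1.147, apex=1.613, x_land=74.008, impact vy=-5.623
  bounce: vy ← 0.58·5.623 = 3.261

1 2.233 14.254 30.839
2 1.978 4.795 58.162
3 1.147 1.613 74.008
final: 74.008 3.261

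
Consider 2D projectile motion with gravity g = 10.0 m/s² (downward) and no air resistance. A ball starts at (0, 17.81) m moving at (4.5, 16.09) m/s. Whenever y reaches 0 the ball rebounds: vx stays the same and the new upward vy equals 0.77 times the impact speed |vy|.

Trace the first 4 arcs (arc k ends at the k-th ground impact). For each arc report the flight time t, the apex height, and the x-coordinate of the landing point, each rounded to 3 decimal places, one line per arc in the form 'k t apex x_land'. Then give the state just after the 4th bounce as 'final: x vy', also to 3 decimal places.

Arc 1: start y=17.810, vy=16.090 → t=4.089, apex=30.754, x_land=18.401, impact vy=-24.801
  bounce: vy ← 0.77·24.801 = 19.097
Arc 2: start y=0.000, vy=19.097 → t=3.819, apex=18.234, x_land=35.588, impact vy=-19.097
  bounce: vy ← 0.77·19.097 = 14.704
Arc 3: start y=0.000, vy=14.704 → t=2.941, apex=10.811, x_land=48.822, impact vy=-14.704
  bounce: vy ← 0.77·14.704 = 11.322
Arc 4: start y=0.000, vy=11.322 → t=2.264, apex=6.410, x_land=59.012, impact vy=-11.322
  bounce: vy ← 0.77·11.322 = 8.718

1 4.089 30.754 18.401
2 3.819 18.234 35.588
3 2.941 10.811 48.822
4 2.264 6.410 59.012
final: 59.012 8.718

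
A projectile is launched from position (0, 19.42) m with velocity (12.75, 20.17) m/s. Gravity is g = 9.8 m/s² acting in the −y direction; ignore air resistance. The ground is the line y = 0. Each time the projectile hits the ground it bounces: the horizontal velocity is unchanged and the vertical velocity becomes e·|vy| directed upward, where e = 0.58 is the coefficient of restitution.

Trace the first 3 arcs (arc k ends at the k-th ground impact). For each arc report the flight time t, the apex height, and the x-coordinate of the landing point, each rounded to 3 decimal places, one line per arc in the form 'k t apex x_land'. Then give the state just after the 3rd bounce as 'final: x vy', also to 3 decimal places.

Arc 1: start y=19.420, vy=20.170 → t=4.922, apex=40.177, x_land=62.750, impact vy=-28.062
  bounce: vy ← 0.58·28.062 = 16.276
Arc 2: start y=0.000, vy=16.276 → t=3.322, apex=13.515, x_land=105.101, impact vy=-16.276
  bounce: vy ← 0.58·16.276 = 9.440
Arc 3: start y=0.000, vy=9.440 → t=1.927, apex=4.547, x_land=129.664, impact vy=-9.440
  bounce: vy ← 0.58·9.440 = 5.475

1 4.922 40.177 62.750
2 3.322 13.515 105.101
3 1.927 4.547 129.664
final: 129.664 5.475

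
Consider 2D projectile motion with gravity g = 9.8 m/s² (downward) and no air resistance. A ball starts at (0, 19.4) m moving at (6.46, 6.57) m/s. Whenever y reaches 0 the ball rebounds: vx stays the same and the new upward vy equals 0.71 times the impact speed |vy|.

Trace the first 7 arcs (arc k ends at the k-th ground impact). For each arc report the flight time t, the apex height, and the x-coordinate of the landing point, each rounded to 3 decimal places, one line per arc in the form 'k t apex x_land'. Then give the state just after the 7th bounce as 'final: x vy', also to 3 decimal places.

Arc 1: start y=19.400, vy=6.570 → t=2.770, apex=21.602, x_land=17.895, impact vy=-20.577
  bounce: vy ← 0.71·20.577 = 14.610
Arc 2: start y=0.000, vy=14.610 → t=2.982, apex=10.890, x_land=37.155, impact vy=-14.610
  bounce: vy ← 0.71·14.610 = 10.373
Arc 3: start y=0.000, vy=10.373 → t=2.117, apex=5.490, x_land=50.831, impact vy=-10.373
  bounce: vy ← 0.71·10.373 = 7.365
Arc 4: start y=0.000, vy=7.365 → t=1.503, apex=2.767, x_land=60.540, impact vy=-7.365
  bounce: vy ← 0.71·7.365 = 5.229
Arc 5: start y=0.000, vy=5.229 → t=1.067, apex=1.395, x_land=67.434, impact vy=-5.229
  bounce: vy ← 0.71·5.229 = 3.713
Arc 6: start y=0.000, vy=3.713 → t=0.758, apex=0.703, x_land=72.328, impact vy=-3.713
  bounce: vy ← 0.71·3.713 = 2.636
Arc 7: start y=0.000, vy=2.636 → t=0.538, apex=0.354, x_land=75.803, impact vy=-2.636
  bounce: vy ← 0.71·2.636 = 1.871

1 2.770 21.602 17.895
2 2.982 10.890 37.155
3 2.117 5.490 50.831
4 1.503 2.767 60.540
5 1.067 1.395 67.434
6 0.758 0.703 72.328
7 0.538 0.354 75.803
final: 75.803 1.871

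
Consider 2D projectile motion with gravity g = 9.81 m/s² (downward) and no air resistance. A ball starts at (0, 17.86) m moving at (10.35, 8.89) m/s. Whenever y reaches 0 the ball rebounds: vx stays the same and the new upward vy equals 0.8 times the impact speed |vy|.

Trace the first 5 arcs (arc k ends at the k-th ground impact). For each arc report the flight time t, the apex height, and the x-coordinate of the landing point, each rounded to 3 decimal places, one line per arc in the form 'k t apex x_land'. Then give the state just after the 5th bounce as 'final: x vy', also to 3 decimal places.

Arc 1: start y=17.860, vy=8.890 → t=3.019, apex=21.888, x_land=31.243, impact vy=-20.723
  bounce: vy ← 0.8·20.723 = 16.578
Arc 2: start y=0.000, vy=16.578 → t=3.380, apex=14.008, x_land=66.225, impact vy=-16.578
  bounce: vy ← 0.8·16.578 = 13.263
Arc 3: start y=0.000, vy=13.263 → t=2.704, apex=8.965, x_land=94.211, impact vy=-13.263
  bounce: vy ← 0.8·13.263 = 10.610
Arc 4: start y=0.000, vy=10.610 → t=2.163, apex=5.738, x_land=116.599, impact vy=-10.610
  bounce: vy ← 0.8·10.610 = 8.488
Arc 5: start y=0.000, vy=8.488 → t=1.731, apex=3.672, x_land=134.510, impact vy=-8.488
  bounce: vy ← 0.8·8.488 = 6.791

1 3.019 21.888 31.243
2 3.380 14.008 66.225
3 2.704 8.965 94.211
4 2.163 5.738 116.599
5 1.731 3.672 134.510
final: 134.510 6.791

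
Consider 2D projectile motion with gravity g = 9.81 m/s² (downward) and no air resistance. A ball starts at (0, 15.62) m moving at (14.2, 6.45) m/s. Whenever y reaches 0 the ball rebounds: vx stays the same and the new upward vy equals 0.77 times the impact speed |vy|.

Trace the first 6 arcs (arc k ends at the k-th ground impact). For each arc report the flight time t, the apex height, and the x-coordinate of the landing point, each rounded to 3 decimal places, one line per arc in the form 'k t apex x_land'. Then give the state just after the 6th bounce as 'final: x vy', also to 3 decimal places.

Arc 1: start y=15.620, vy=6.450 → t=2.559, apex=17.740, x_land=36.342, impact vy=-18.657
  bounce: vy ← 0.77·18.657 = 14.366
Arc 2: start y=0.000, vy=14.366 → t=2.929, apex=10.518, x_land=77.930, impact vy=-14.366
  bounce: vy ← 0.77·14.366 = 11.061
Arc 3: start y=0.000, vy=11.061 → t=2.255, apex=6.236, x_land=109.953, impact vy=-11.061
  bounce: vy ← 0.77·11.061 = 8.517
Arc 4: start y=0.000, vy=8.517 → t=1.736, apex=3.697, x_land=134.611, impact vy=-8.517
  bounce: vy ← 0.77·8.517 = 6.558
Arc 5: start y=0.000, vy=6.558 → t=1.337, apex=2.192, x_land=153.597, impact vy=-6.558
  bounce: vy ← 0.77·6.558 = 5.050
Arc 6: start y=0.000, vy=5.050 → t=1.030, apex=1.300, x_land=168.217, impact vy=-5.050
  bounce: vy ← 0.77·5.050 = 3.888

1 2.559 17.740 36.342
2 2.929 10.518 77.930
3 2.255 6.236 109.953
4 1.736 3.697 134.611
5 1.337 2.192 153.597
6 1.030 1.300 168.217
final: 168.217 3.888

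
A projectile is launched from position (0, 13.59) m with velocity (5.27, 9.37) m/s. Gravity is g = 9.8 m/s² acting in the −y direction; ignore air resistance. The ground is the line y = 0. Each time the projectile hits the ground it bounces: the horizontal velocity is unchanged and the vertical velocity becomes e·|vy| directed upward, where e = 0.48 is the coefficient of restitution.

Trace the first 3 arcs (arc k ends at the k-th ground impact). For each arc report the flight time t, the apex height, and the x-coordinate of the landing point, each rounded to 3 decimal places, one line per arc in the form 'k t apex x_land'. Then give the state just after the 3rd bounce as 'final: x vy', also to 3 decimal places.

1 2.876 18.069 15.159
2 1.844 4.163 24.874
3 0.885 0.959 29.538
final: 29.538 2.081

Arc 1: start y=13.590, vy=9.370 → t=2.876, apex=18.069, x_land=15.159, impact vy=-18.819
  bounce: vy ← 0.48·18.819 = 9.033
Arc 2: start y=0.000, vy=9.033 → t=1.844, apex=4.163, x_land=24.874, impact vy=-9.033
  bounce: vy ← 0.48·9.033 = 4.336
Arc 3: start y=0.000, vy=4.336 → t=0.885, apex=0.959, x_land=29.538, impact vy=-4.336
  bounce: vy ← 0.48·4.336 = 2.081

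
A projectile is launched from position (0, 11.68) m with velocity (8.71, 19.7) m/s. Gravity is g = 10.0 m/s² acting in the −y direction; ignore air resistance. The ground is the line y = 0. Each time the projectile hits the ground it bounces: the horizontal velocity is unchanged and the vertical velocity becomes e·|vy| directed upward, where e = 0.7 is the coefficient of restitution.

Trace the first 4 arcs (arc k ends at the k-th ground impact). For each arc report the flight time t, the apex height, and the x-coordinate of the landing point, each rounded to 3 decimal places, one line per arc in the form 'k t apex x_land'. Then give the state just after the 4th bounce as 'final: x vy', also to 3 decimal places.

1 4.463 31.084 38.876
2 3.491 15.231 69.280
3 2.444 7.463 90.563
4 1.710 3.657 105.461
final: 105.461 5.987

Arc 1: start y=11.680, vy=19.700 → t=4.463, apex=31.084, x_land=38.876, impact vy=-24.934
  bounce: vy ← 0.7·24.934 = 17.454
Arc 2: start y=0.000, vy=17.454 → t=3.491, apex=15.231, x_land=69.280, impact vy=-17.454
  bounce: vy ← 0.7·17.454 = 12.218
Arc 3: start y=0.000, vy=12.218 → t=2.444, apex=7.463, x_land=90.563, impact vy=-12.218
  bounce: vy ← 0.7·12.218 = 8.552
Arc 4: start y=0.000, vy=8.552 → t=1.710, apex=3.657, x_land=105.461, impact vy=-8.552
  bounce: vy ← 0.7·8.552 = 5.987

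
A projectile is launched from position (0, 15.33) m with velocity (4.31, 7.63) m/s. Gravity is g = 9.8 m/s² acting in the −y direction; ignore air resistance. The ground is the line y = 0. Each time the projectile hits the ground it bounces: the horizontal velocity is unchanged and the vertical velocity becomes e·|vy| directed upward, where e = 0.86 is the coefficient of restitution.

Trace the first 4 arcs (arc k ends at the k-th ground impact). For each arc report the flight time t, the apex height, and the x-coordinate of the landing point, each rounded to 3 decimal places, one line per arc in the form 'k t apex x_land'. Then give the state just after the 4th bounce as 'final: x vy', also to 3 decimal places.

Arc 1: start y=15.330, vy=7.630 → t=2.711, apex=18.300, x_land=11.685, impact vy=-18.939
  bounce: vy ← 0.86·18.939 = 16.288
Arc 2: start y=0.000, vy=16.288 → t=3.324, apex=13.535, x_land=26.011, impact vy=-16.288
  bounce: vy ← 0.86·16.288 = 14.007
Arc 3: start y=0.000, vy=14.007 → t=2.859, apex=10.010, x_land=38.332, impact vy=-14.007
  bounce: vy ← 0.86·14.007 = 12.046
Arc 4: start y=0.000, vy=12.046 → t=2.458, apex=7.404, x_land=48.928, impact vy=-12.046
  bounce: vy ← 0.86·12.046 = 10.360

1 2.711 18.300 11.685
2 3.324 13.535 26.011
3 2.859 10.010 38.332
4 2.458 7.404 48.928
final: 48.928 10.360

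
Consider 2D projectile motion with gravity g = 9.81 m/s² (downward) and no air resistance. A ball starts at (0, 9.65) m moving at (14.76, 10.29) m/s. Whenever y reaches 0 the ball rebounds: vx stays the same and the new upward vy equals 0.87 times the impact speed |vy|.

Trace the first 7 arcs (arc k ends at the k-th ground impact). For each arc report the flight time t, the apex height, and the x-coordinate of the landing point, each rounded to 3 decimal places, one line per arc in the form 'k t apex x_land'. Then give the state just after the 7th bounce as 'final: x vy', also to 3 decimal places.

Arc 1: start y=9.650, vy=10.290 → t=2.800, apex=15.047, x_land=41.334, impact vy=-17.182
  bounce: vy ← 0.87·17.182 = 14.948
Arc 2: start y=0.000, vy=14.948 → t=3.048, apex=11.389, x_land=86.316, impact vy=-14.948
  bounce: vy ← 0.87·14.948 = 13.005
Arc 3: start y=0.000, vy=13.005 → t=2.651, apex=8.620, x_land=125.450, impact vy=-13.005
  bounce: vy ← 0.87·13.005 = 11.314
Arc 4: start y=0.000, vy=11.314 → t=2.307, apex=6.525, x_land=159.497, impact vy=-11.314
  bounce: vy ← 0.87·11.314 = 9.843
Arc 5: start y=0.000, vy=9.843 → t=2.007, apex=4.939, x_land=189.117, impact vy=-9.843
  bounce: vy ← 0.87·9.843 = 8.564
Arc 6: start y=0.000, vy=8.564 → t=1.746, apex=3.738, x_land=214.887, impact vy=-8.564
  bounce: vy ← 0.87·8.564 = 7.451
Arc 7: start y=0.000, vy=7.451 → t=1.519, apex=2.829, x_land=237.307, impact vy=-7.451
  bounce: vy ← 0.87·7.451 = 6.482

1 2.800 15.047 41.334
2 3.048 11.389 86.316
3 2.651 8.620 125.450
4 2.307 6.525 159.497
5 2.007 4.939 189.117
6 1.746 3.738 214.887
7 1.519 2.829 237.307
final: 237.307 6.482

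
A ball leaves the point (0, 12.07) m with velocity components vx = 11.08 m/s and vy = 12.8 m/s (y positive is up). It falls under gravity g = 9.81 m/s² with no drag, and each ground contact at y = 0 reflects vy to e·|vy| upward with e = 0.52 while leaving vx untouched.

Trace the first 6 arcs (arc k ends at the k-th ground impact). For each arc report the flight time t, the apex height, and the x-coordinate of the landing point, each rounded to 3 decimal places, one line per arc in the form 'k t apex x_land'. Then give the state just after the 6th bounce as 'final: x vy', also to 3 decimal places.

Arc 1: start y=12.070, vy=12.800 → t=3.345, apex=20.421, x_land=37.065, impact vy=-20.016
  bounce: vy ← 0.52·20.016 = 10.408
Arc 2: start y=0.000, vy=10.408 → t=2.122, apex=5.522, x_land=60.577, impact vy=-10.408
  bounce: vy ← 0.52·10.408 = 5.412
Arc 3: start y=0.000, vy=5.412 → t=1.103, apex=1.493, x_land=72.803, impact vy=-5.412
  bounce: vy ← 0.52·5.412 = 2.814
Arc 4: start y=0.000, vy=2.814 → t=0.574, apex=0.404, x_land=79.161, impact vy=-2.814
  bounce: vy ← 0.52·2.814 = 1.464
Arc 5: start y=0.000, vy=1.464 → t=0.298, apex=0.109, x_land=82.466, impact vy=-1.464
  bounce: vy ← 0.52·1.464 = 0.761
Arc 6: start y=0.000, vy=0.761 → t=0.155, apex=0.030, x_land=84.186, impact vy=-0.761
  bounce: vy ← 0.52·0.761 = 0.396

1 3.345 20.421 37.065
2 2.122 5.522 60.577
3 1.103 1.493 72.803
4 0.574 0.404 79.161
5 0.298 0.109 82.466
6 0.155 0.030 84.186
final: 84.186 0.396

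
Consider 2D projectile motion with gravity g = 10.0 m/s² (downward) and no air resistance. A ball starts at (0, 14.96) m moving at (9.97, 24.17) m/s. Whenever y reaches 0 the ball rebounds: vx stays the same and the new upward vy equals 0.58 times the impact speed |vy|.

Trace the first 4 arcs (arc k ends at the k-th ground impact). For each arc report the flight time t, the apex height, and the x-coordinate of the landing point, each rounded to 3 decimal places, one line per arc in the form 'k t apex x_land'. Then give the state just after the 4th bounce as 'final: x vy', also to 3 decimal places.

1 5.389 44.169 53.730
2 3.448 14.859 88.104
3 2.000 4.998 108.041
4 1.160 1.681 119.604
final: 119.604 3.363

Arc 1: start y=14.960, vy=24.170 → t=5.389, apex=44.169, x_land=53.730, impact vy=-29.722
  bounce: vy ← 0.58·29.722 = 17.239
Arc 2: start y=0.000, vy=17.239 → t=3.448, apex=14.859, x_land=88.104, impact vy=-17.239
  bounce: vy ← 0.58·17.239 = 9.998
Arc 3: start y=0.000, vy=9.998 → t=2.000, apex=4.998, x_land=108.041, impact vy=-9.998
  bounce: vy ← 0.58·9.998 = 5.799
Arc 4: start y=0.000, vy=5.799 → t=1.160, apex=1.681, x_land=119.604, impact vy=-5.799
  bounce: vy ← 0.58·5.799 = 3.363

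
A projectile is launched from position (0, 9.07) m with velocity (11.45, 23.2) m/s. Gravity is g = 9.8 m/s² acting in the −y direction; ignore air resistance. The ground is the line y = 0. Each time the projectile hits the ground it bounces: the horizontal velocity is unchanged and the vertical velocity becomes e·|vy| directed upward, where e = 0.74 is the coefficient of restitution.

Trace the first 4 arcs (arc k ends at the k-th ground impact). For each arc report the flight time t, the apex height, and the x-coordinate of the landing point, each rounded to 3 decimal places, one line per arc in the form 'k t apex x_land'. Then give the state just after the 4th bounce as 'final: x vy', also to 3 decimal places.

1 5.098 36.531 58.370
2 4.041 20.004 104.640
3 2.990 10.954 138.880
4 2.213 5.999 164.217
final: 164.217 8.024

Arc 1: start y=9.070, vy=23.200 → t=5.098, apex=36.531, x_land=58.370, impact vy=-26.758
  bounce: vy ← 0.74·26.758 = 19.801
Arc 2: start y=0.000, vy=19.801 → t=4.041, apex=20.004, x_land=104.640, impact vy=-19.801
  bounce: vy ← 0.74·19.801 = 14.653
Arc 3: start y=0.000, vy=14.653 → t=2.990, apex=10.954, x_land=138.880, impact vy=-14.653
  bounce: vy ← 0.74·14.653 = 10.843
Arc 4: start y=0.000, vy=10.843 → t=2.213, apex=5.999, x_land=164.217, impact vy=-10.843
  bounce: vy ← 0.74·10.843 = 8.024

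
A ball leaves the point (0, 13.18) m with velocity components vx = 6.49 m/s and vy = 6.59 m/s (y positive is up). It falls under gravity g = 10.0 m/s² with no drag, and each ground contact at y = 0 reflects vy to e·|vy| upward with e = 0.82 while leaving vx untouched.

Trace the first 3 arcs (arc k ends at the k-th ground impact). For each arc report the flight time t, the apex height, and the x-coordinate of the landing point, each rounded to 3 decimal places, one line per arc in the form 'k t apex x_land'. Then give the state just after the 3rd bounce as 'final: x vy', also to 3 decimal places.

Arc 1: start y=13.180, vy=6.590 → t=2.411, apex=15.351, x_land=15.649, impact vy=-17.522
  bounce: vy ← 0.82·17.522 = 14.368
Arc 2: start y=0.000, vy=14.368 → t=2.874, apex=10.322, x_land=34.299, impact vy=-14.368
  bounce: vy ← 0.82·14.368 = 11.782
Arc 3: start y=0.000, vy=11.782 → t=2.356, apex=6.941, x_land=49.592, impact vy=-11.782
  bounce: vy ← 0.82·11.782 = 9.661

1 2.411 15.351 15.649
2 2.874 10.322 34.299
3 2.356 6.941 49.592
final: 49.592 9.661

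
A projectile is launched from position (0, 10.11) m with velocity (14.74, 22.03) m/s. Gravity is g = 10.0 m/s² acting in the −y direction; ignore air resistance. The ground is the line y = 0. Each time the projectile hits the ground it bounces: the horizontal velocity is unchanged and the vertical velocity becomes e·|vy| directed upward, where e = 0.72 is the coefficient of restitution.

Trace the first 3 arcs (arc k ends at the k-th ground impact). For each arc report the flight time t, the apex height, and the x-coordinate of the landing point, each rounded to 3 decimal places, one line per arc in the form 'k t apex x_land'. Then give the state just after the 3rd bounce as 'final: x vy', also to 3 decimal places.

1 4.825 34.376 71.121
2 3.776 17.821 126.776
3 2.719 9.238 166.848
final: 166.848 9.787

Arc 1: start y=10.110, vy=22.030 → t=4.825, apex=34.376, x_land=71.121, impact vy=-26.221
  bounce: vy ← 0.72·26.221 = 18.879
Arc 2: start y=0.000, vy=18.879 → t=3.776, apex=17.821, x_land=126.776, impact vy=-18.879
  bounce: vy ← 0.72·18.879 = 13.593
Arc 3: start y=0.000, vy=13.593 → t=2.719, apex=9.238, x_land=166.848, impact vy=-13.593
  bounce: vy ← 0.72·13.593 = 9.787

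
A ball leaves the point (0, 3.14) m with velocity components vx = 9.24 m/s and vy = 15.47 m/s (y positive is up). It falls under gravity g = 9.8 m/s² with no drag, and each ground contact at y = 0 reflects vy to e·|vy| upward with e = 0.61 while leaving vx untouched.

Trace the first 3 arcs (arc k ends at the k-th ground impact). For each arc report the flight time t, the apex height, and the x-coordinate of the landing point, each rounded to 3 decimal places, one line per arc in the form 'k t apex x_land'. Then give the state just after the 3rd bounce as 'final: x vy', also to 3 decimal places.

Arc 1: start y=3.140, vy=15.470 → t=3.349, apex=15.350, x_land=30.940, impact vy=-17.345
  bounce: vy ← 0.61·17.345 = 10.581
Arc 2: start y=0.000, vy=10.581 → t=2.159, apex=5.712, x_land=50.893, impact vy=-10.581
  bounce: vy ← 0.61·10.581 = 6.454
Arc 3: start y=0.000, vy=6.454 → t=1.317, apex=2.125, x_land=63.063, impact vy=-6.454
  bounce: vy ← 0.61·6.454 = 3.937

1 3.349 15.350 30.940
2 2.159 5.712 50.893
3 1.317 2.125 63.063
final: 63.063 3.937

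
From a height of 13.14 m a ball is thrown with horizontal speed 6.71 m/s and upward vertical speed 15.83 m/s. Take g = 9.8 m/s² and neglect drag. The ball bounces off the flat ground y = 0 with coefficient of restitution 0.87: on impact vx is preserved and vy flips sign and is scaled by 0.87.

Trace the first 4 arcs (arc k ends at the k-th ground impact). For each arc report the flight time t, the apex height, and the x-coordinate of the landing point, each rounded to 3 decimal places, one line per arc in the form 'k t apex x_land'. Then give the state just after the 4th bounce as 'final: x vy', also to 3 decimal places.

1 3.915 25.925 26.273
2 4.002 19.623 53.129
3 3.482 14.852 76.493
4 3.029 11.242 96.820
final: 96.820 12.914

Arc 1: start y=13.140, vy=15.830 → t=3.915, apex=25.925, x_land=26.273, impact vy=-22.542
  bounce: vy ← 0.87·22.542 = 19.611
Arc 2: start y=0.000, vy=19.611 → t=4.002, apex=19.623, x_land=53.129, impact vy=-19.611
  bounce: vy ← 0.87·19.611 = 17.062
Arc 3: start y=0.000, vy=17.062 → t=3.482, apex=14.852, x_land=76.493, impact vy=-17.062
  bounce: vy ← 0.87·17.062 = 14.844
Arc 4: start y=0.000, vy=14.844 → t=3.029, apex=11.242, x_land=96.820, impact vy=-14.844
  bounce: vy ← 0.87·14.844 = 12.914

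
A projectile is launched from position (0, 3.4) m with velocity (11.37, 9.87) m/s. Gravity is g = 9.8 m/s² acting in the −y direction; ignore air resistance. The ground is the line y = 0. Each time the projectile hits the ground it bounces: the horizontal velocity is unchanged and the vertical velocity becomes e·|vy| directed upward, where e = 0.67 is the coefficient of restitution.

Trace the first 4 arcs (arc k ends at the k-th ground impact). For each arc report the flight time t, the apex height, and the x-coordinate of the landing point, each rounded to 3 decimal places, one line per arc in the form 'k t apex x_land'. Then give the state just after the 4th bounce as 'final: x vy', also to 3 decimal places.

Arc 1: start y=3.400, vy=9.870 → t=2.314, apex=8.370, x_land=26.312, impact vy=-12.808
  bounce: vy ← 0.67·12.808 = 8.582
Arc 2: start y=0.000, vy=8.582 → t=1.751, apex=3.757, x_land=46.225, impact vy=-8.582
  bounce: vy ← 0.67·8.582 = 5.750
Arc 3: start y=0.000, vy=5.750 → t=1.173, apex=1.687, x_land=59.566, impact vy=-5.750
  bounce: vy ← 0.67·5.750 = 3.852
Arc 4: start y=0.000, vy=3.852 → t=0.786, apex=0.757, x_land=68.505, impact vy=-3.852
  bounce: vy ← 0.67·3.852 = 2.581

1 2.314 8.370 26.312
2 1.751 3.757 46.225
3 1.173 1.687 59.566
4 0.786 0.757 68.505
final: 68.505 2.581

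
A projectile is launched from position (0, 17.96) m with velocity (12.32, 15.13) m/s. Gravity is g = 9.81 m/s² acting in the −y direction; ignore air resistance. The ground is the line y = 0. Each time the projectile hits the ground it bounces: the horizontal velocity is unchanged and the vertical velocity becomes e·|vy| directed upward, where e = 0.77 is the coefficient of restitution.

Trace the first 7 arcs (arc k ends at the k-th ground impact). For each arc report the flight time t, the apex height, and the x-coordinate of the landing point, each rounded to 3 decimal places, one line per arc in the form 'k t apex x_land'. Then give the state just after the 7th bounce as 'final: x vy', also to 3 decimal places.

Arc 1: start y=17.960, vy=15.130 → t=4.000, apex=29.628, x_land=49.280, impact vy=-24.110
  bounce: vy ← 0.77·24.110 = 18.565
Arc 2: start y=0.000, vy=18.565 → t=3.785, apex=17.566, x_land=95.909, impact vy=-18.565
  bounce: vy ← 0.77·18.565 = 14.295
Arc 3: start y=0.000, vy=14.295 → t=2.914, apex=10.415, x_land=131.814, impact vy=-14.295
  bounce: vy ← 0.77·14.295 = 11.007
Arc 4: start y=0.000, vy=11.007 → t=2.244, apex=6.175, x_land=159.461, impact vy=-11.007
  bounce: vy ← 0.77·11.007 = 8.475
Arc 5: start y=0.000, vy=8.475 → t=1.728, apex=3.661, x_land=180.748, impact vy=-8.475
  bounce: vy ← 0.77·8.475 = 6.526
Arc 6: start y=0.000, vy=6.526 → t=1.330, apex=2.171, x_land=197.140, impact vy=-6.526
  bounce: vy ← 0.77·6.526 = 5.025
Arc 7: start y=0.000, vy=5.025 → t=1.024, apex=1.287, x_land=209.762, impact vy=-5.025
  bounce: vy ← 0.77·5.025 = 3.869

1 4.000 29.628 49.280
2 3.785 17.566 95.909
3 2.914 10.415 131.814
4 2.244 6.175 159.461
5 1.728 3.661 180.748
6 1.330 2.171 197.140
7 1.024 1.287 209.762
final: 209.762 3.869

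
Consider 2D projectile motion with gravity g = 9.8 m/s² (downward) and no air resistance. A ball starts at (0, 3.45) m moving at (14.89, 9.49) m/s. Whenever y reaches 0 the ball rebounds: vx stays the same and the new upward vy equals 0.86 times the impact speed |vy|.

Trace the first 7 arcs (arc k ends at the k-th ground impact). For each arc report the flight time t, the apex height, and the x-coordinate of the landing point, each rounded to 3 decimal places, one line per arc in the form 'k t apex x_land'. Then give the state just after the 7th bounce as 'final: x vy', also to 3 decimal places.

Arc 1: start y=3.450, vy=9.490 → t=2.250, apex=8.045, x_land=33.498, impact vy=-12.557
  bounce: vy ← 0.86·12.557 = 10.799
Arc 2: start y=0.000, vy=10.799 → t=2.204, apex=5.950, x_land=66.314, impact vy=-10.799
  bounce: vy ← 0.86·10.799 = 9.287
Arc 3: start y=0.000, vy=9.287 → t=1.895, apex=4.401, x_land=94.536, impact vy=-9.287
  bounce: vy ← 0.86·9.287 = 7.987
Arc 4: start y=0.000, vy=7.987 → t=1.630, apex=3.255, x_land=118.807, impact vy=-7.987
  bounce: vy ← 0.86·7.987 = 6.869
Arc 5: start y=0.000, vy=6.869 → t=1.402, apex=2.407, x_land=139.679, impact vy=-6.869
  bounce: vy ← 0.86·6.869 = 5.907
Arc 6: start y=0.000, vy=5.907 → t=1.206, apex=1.780, x_land=157.630, impact vy=-5.907
  bounce: vy ← 0.86·5.907 = 5.080
Arc 7: start y=0.000, vy=5.080 → t=1.037, apex=1.317, x_land=173.067, impact vy=-5.080
  bounce: vy ← 0.86·5.080 = 4.369

1 2.250 8.045 33.498
2 2.204 5.950 66.314
3 1.895 4.401 94.536
4 1.630 3.255 118.807
5 1.402 2.407 139.679
6 1.206 1.780 157.630
7 1.037 1.317 173.067
final: 173.067 4.369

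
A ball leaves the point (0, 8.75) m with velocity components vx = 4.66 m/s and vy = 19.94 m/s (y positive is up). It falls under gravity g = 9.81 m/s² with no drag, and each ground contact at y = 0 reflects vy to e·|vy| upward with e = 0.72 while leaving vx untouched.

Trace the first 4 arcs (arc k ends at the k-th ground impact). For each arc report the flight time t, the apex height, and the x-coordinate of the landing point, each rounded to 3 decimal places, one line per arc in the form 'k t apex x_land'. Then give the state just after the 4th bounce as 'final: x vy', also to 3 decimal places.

Arc 1: start y=8.750, vy=19.940 → t=4.465, apex=29.015, x_land=20.806, impact vy=-23.860
  bounce: vy ← 0.72·23.860 = 17.179
Arc 2: start y=0.000, vy=17.179 → t=3.502, apex=15.041, x_land=37.127, impact vy=-17.179
  bounce: vy ← 0.72·17.179 = 12.369
Arc 3: start y=0.000, vy=12.369 → t=2.522, apex=7.798, x_land=48.878, impact vy=-12.369
  bounce: vy ← 0.72·12.369 = 8.906
Arc 4: start y=0.000, vy=8.906 → t=1.816, apex=4.042, x_land=57.338, impact vy=-8.906
  bounce: vy ← 0.72·8.906 = 6.412

1 4.465 29.015 20.806
2 3.502 15.041 37.127
3 2.522 7.798 48.878
4 1.816 4.042 57.338
final: 57.338 6.412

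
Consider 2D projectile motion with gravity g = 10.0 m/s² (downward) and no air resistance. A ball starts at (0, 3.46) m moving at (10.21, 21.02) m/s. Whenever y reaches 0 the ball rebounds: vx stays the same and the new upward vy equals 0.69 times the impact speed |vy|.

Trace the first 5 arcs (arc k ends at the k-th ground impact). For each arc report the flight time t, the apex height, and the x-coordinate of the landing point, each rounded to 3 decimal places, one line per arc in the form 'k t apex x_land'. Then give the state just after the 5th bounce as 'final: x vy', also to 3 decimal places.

Arc 1: start y=3.460, vy=21.020 → t=4.363, apex=25.552, x_land=44.542, impact vy=-22.606
  bounce: vy ← 0.69·22.606 = 15.598
Arc 2: start y=0.000, vy=15.598 → t=3.120, apex=12.165, x_land=76.394, impact vy=-15.598
  bounce: vy ← 0.69·15.598 = 10.763
Arc 3: start y=0.000, vy=10.763 → t=2.153, apex=5.792, x_land=98.372, impact vy=-10.763
  bounce: vy ← 0.69·10.763 = 7.426
Arc 4: start y=0.000, vy=7.426 → t=1.485, apex=2.758, x_land=113.536, impact vy=-7.426
  bounce: vy ← 0.69·7.426 = 5.124
Arc 5: start y=0.000, vy=5.124 → t=1.025, apex=1.313, x_land=124.000, impact vy=-5.124
  bounce: vy ← 0.69·5.124 = 3.536

1 4.363 25.552 44.542
2 3.120 12.165 76.394
3 2.153 5.792 98.372
4 1.485 2.758 113.536
5 1.025 1.313 124.000
final: 124.000 3.536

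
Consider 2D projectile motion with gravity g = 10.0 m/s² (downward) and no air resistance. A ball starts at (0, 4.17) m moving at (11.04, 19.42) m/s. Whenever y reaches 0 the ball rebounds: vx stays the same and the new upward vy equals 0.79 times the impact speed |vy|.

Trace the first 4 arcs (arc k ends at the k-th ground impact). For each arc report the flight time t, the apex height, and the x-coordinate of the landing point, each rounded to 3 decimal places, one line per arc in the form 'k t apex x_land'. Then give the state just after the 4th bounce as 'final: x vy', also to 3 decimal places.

Arc 1: start y=4.170, vy=19.420 → t=4.088, apex=23.027, x_land=45.132, impact vy=-21.460
  bounce: vy ← 0.79·21.460 = 16.953
Arc 2: start y=0.000, vy=16.953 → t=3.391, apex=14.371, x_land=82.565, impact vy=-16.953
  bounce: vy ← 0.79·16.953 = 13.393
Arc 3: start y=0.000, vy=13.393 → t=2.679, apex=8.969, x_land=112.137, impact vy=-13.393
  bounce: vy ← 0.79·13.393 = 10.581
Arc 4: start y=0.000, vy=10.581 → t=2.116, apex=5.598, x_land=135.499, impact vy=-10.581
  bounce: vy ← 0.79·10.581 = 8.359

1 4.088 23.027 45.132
2 3.391 14.371 82.565
3 2.679 8.969 112.137
4 2.116 5.598 135.499
final: 135.499 8.359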